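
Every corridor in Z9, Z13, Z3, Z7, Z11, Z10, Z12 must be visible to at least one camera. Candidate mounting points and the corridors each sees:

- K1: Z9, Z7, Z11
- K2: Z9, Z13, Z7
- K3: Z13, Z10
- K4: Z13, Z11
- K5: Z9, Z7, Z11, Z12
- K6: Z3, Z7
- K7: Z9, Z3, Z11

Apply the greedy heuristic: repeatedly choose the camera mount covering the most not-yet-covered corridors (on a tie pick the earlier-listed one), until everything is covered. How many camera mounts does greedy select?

3

Pick 1: K5 covers 4 new corridors (Z9, Z7, Z11, Z12).
Pick 2: K3 covers 2 new corridors (Z13, Z10).
Pick 3: K6 covers 1 new corridors (Z3).
Greedy uses 3 camera mounts.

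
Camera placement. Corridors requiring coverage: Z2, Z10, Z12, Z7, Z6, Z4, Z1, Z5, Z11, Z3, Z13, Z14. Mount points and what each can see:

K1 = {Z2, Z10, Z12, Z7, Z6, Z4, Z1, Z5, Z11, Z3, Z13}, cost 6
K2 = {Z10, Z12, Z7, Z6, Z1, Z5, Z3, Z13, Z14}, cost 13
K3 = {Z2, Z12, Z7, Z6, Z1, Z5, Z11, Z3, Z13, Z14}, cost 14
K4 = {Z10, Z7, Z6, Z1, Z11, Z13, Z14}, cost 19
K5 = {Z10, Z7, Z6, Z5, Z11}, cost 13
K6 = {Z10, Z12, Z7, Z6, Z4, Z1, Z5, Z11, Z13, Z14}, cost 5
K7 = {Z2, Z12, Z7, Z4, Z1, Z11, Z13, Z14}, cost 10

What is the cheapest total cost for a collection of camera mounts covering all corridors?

K1, K6 cover every corridor at cost 6 + 5 = 11.
Any cover uses at least 2 camera mounts; among all covering selections none totals below 11.

11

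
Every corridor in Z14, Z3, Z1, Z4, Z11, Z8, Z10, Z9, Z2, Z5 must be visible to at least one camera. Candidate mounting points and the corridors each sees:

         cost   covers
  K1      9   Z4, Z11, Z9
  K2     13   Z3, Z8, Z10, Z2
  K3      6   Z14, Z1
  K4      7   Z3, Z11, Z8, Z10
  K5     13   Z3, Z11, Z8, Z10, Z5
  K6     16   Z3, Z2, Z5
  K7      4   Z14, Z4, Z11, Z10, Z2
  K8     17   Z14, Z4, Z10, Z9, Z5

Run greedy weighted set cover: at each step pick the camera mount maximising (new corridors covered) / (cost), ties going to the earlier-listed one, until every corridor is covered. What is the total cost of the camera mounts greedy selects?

Pick 1: K7 adds 5 new (Z14, Z4, Z11, Z10, Z2) at cost 4 (ratio 5/4).
Pick 2: K4 adds 2 new (Z3, Z8) at cost 7 (ratio 2/7).
Pick 3: K3 adds 1 new (Z1) at cost 6 (ratio 1/6).
Pick 4: K8 adds 2 new (Z9, Z5) at cost 17 (ratio 2/17).
Greedy total cost: 4 + 7 + 6 + 17 = 34. (The true optimum is 32, so greedy overshoots here.)

34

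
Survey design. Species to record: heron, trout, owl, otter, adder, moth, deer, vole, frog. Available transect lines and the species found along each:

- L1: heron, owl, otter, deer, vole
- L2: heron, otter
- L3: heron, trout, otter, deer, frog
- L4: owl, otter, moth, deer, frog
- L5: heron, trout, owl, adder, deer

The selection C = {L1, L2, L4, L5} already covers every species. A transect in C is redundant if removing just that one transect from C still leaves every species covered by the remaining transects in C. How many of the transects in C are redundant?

1

Drop L1: vole uncovered — not redundant.
Drop L2: the rest still cover every species — redundant.
Drop L4: moth, frog uncovered — not redundant.
Drop L5: trout, adder uncovered — not redundant.
1 redundant: L2.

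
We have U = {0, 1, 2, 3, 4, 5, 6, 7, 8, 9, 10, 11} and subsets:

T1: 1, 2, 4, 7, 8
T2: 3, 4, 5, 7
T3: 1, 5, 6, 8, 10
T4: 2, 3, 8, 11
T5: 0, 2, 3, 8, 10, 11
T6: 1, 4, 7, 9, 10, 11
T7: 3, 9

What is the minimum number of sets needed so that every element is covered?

3

T3, T5, T6 together cover {0, 1, 2, 3, 4, 5, 6, 7, 8, 9, 10, 11} — every element.
No 2 of the 7 sets cover everything (all 21 pairs fall short), so 3 is minimum.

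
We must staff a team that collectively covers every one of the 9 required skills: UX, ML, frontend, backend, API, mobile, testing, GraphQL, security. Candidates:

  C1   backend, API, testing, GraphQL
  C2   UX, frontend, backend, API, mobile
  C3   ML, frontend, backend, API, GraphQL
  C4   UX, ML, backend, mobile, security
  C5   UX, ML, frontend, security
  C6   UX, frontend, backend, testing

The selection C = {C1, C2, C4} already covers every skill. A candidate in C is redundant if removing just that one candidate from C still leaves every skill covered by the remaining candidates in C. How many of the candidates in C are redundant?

Drop C1: testing, GraphQL uncovered — not redundant.
Drop C2: frontend uncovered — not redundant.
Drop C4: ML, security uncovered — not redundant.
None of the candidates in C is redundant.

0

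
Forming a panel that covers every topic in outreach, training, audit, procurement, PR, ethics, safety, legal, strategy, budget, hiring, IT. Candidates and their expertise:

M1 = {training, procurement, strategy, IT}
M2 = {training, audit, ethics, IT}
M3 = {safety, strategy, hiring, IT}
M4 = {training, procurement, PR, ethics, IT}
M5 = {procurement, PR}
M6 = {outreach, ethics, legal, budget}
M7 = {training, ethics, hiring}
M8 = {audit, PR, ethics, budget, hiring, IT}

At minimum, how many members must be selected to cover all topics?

M1, M3, M6, M8 together cover {outreach, training, audit, procurement, PR, ethics, safety, legal, strategy, budget, hiring, IT} — every topic.
No 3 of the 8 members cover everything (all 56 triples fall short), so 4 is minimum.

4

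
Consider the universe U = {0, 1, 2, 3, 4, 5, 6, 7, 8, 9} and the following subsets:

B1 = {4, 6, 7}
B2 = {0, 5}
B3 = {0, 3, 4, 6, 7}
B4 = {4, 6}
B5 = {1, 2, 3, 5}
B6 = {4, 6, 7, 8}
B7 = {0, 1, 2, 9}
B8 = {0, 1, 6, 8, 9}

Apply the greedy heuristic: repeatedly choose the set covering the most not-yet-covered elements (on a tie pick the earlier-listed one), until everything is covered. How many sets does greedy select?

3

Pick 1: B3 covers 5 new elements (0, 3, 4, 6, 7).
Pick 2: B5 covers 3 new elements (1, 2, 5).
Pick 3: B8 covers 2 new elements (8, 9).
Greedy uses 3 sets.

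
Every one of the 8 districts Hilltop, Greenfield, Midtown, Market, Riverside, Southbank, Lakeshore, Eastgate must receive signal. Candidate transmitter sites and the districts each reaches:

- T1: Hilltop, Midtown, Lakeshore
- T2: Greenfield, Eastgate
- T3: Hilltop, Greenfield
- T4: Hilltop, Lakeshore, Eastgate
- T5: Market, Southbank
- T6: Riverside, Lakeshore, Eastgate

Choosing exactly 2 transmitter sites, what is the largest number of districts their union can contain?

5

Choosing T1, T2 covers {Hilltop, Greenfield, Midtown, Lakeshore, Eastgate} — 5 districts.
No choice of 2 transmitter sites does better; here Market, Riverside, Southbank are left uncovered.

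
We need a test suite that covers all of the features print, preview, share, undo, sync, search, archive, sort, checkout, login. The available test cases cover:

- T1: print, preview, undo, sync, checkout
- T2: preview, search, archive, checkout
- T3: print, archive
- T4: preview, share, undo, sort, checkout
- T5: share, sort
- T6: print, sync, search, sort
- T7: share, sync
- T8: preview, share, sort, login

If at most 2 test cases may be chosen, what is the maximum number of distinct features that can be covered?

Choosing T1, T8 covers {print, preview, share, undo, sync, sort, checkout, login} — 8 features.
No choice of 2 test cases does better; here search, archive are left uncovered.

8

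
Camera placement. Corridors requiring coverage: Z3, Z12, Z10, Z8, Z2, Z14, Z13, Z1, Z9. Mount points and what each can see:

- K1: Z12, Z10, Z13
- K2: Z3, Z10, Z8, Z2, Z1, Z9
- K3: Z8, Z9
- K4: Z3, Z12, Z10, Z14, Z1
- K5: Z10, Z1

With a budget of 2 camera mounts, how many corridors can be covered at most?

Choosing K1, K2 covers {Z3, Z12, Z10, Z8, Z2, Z13, Z1, Z9} — 8 corridors.
No choice of 2 camera mounts does better; here Z14 is left uncovered.

8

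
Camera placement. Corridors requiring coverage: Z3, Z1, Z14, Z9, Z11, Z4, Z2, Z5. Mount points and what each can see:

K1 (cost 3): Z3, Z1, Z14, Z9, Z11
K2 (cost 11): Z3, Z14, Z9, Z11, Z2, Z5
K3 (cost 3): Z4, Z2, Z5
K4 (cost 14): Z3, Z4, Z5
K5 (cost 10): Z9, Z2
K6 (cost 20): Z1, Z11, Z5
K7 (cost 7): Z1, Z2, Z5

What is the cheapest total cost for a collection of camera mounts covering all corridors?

K1, K3 cover every corridor at cost 3 + 3 = 6.
Any cover uses at least 2 camera mounts; among all covering selections none totals below 6.

6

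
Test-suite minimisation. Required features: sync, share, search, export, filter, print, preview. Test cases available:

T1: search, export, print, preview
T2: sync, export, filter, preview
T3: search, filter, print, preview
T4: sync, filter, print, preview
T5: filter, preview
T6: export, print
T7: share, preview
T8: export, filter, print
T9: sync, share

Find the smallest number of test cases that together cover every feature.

3

T1, T2, T7 together cover {sync, share, search, export, filter, print, preview} — every feature.
No 2 of the 9 test cases cover everything (all 36 pairs fall short), so 3 is minimum.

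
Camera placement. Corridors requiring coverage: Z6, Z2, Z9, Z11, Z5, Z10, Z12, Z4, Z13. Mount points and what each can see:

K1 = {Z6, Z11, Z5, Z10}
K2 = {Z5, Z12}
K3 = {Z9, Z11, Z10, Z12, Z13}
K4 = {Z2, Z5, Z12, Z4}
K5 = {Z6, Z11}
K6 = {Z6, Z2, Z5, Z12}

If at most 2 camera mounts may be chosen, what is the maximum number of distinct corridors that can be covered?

8

Choosing K3, K4 covers {Z2, Z9, Z11, Z5, Z10, Z12, Z4, Z13} — 8 corridors.
No choice of 2 camera mounts does better; here Z6 is left uncovered.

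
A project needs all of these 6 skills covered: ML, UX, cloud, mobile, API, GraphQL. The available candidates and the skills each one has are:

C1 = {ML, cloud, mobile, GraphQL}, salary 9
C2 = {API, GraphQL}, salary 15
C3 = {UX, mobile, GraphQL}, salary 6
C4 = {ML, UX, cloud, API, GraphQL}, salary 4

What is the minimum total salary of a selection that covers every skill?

C3, C4 cover every skill at salary 6 + 4 = 10.
Any cover uses at least 2 candidates; among all covering selections none totals below 10.

10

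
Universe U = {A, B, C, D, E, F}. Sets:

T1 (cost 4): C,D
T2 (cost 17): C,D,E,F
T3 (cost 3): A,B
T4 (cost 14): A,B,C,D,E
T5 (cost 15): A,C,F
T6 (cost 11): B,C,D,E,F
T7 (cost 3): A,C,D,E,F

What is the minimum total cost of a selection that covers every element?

6

T3, T7 cover every element at cost 3 + 3 = 6.
Any cover uses at least 2 sets; among all covering selections none totals below 6.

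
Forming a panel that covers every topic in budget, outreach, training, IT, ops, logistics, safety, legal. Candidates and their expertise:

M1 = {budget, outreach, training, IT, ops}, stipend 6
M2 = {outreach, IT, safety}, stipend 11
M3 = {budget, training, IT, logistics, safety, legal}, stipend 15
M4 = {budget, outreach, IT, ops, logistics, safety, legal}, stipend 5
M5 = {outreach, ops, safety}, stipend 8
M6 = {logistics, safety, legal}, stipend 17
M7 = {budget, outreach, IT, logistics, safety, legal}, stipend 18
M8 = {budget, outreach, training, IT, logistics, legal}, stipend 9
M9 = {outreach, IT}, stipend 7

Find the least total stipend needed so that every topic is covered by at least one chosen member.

M1, M4 cover every topic at stipend 6 + 5 = 11.
Any cover uses at least 2 members; among all covering selections none totals below 11.

11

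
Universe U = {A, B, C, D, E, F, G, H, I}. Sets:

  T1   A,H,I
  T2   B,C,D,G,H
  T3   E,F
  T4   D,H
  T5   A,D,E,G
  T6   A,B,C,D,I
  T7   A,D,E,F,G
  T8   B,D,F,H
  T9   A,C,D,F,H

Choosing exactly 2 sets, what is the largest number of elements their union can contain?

Choosing T2, T7 covers {A, B, C, D, E, F, G, H} — 8 elements.
No choice of 2 sets does better; here I is left uncovered.

8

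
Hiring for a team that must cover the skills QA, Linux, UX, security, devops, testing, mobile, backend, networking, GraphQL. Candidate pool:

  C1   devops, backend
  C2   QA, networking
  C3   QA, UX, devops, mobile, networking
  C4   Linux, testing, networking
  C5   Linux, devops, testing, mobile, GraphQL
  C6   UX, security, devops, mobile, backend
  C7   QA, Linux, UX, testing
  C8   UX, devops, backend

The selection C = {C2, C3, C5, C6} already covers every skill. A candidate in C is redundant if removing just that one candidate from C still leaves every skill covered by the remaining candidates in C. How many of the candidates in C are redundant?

2

Drop C2: the rest still cover every skill — redundant.
Drop C3: the rest still cover every skill — redundant.
Drop C5: Linux, testing, GraphQL uncovered — not redundant.
Drop C6: security, backend uncovered — not redundant.
2 redundant: C2, C3.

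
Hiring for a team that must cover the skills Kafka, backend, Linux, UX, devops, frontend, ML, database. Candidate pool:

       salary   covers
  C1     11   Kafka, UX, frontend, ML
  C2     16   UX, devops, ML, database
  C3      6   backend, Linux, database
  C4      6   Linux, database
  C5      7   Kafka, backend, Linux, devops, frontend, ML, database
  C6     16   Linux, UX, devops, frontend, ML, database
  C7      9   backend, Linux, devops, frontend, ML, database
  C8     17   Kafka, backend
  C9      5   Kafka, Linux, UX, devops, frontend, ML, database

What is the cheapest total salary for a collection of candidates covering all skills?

C3, C9 cover every skill at salary 6 + 5 = 11.
Any cover uses at least 2 candidates; among all covering selections none totals below 11.

11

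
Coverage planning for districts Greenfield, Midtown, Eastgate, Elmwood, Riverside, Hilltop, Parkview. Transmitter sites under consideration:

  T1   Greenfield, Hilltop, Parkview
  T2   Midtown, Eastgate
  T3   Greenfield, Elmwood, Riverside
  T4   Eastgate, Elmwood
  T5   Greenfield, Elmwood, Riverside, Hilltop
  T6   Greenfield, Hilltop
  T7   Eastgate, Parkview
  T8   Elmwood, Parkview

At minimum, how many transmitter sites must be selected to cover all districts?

T1, T2, T3 together cover {Greenfield, Midtown, Eastgate, Elmwood, Riverside, Hilltop, Parkview} — every district.
No 2 of the 8 transmitter sites cover everything (all 28 pairs fall short), so 3 is minimum.

3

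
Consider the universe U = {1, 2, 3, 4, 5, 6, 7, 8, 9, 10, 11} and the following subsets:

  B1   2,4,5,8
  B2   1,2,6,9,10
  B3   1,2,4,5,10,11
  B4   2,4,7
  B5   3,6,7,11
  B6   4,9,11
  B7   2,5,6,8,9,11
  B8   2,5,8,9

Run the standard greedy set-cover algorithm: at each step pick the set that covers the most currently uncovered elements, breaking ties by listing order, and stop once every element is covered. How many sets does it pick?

3

Pick 1: B3 covers 6 new elements (1, 2, 4, 5, 10, 11).
Pick 2: B5 covers 3 new elements (3, 6, 7).
Pick 3: B7 covers 2 new elements (8, 9).
Greedy uses 3 sets.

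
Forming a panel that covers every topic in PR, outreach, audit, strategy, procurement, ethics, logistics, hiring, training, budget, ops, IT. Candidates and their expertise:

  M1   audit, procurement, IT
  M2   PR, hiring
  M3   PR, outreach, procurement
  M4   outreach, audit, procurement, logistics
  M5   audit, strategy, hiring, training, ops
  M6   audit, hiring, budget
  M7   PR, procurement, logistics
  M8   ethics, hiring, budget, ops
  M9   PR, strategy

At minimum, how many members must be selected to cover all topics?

M1, M2, M4, M5, M8 together cover {PR, outreach, audit, strategy, procurement, ethics, logistics, hiring, training, budget, ops, IT} — every topic.
No 4 of the 9 members cover everything (all 126 size-4 selections fall short), so 5 is minimum.

5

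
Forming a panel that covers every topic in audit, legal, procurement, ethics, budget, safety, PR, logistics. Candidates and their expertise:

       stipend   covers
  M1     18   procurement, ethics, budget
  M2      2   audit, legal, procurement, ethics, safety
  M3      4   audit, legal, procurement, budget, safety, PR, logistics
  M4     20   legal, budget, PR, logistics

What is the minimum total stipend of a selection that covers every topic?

M2, M3 cover every topic at stipend 2 + 4 = 6.
Any cover uses at least 2 members; among all covering selections none totals below 6.

6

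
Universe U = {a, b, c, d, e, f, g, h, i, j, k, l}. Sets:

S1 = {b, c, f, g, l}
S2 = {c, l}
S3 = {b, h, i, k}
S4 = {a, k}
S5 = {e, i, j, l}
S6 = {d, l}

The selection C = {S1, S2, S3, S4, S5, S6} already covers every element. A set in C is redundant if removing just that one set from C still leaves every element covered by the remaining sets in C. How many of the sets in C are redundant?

1

Drop S1: f, g uncovered — not redundant.
Drop S2: the rest still cover every element — redundant.
Drop S3: h uncovered — not redundant.
Drop S4: a uncovered — not redundant.
Drop S5: e, j uncovered — not redundant.
Drop S6: d uncovered — not redundant.
1 redundant: S2.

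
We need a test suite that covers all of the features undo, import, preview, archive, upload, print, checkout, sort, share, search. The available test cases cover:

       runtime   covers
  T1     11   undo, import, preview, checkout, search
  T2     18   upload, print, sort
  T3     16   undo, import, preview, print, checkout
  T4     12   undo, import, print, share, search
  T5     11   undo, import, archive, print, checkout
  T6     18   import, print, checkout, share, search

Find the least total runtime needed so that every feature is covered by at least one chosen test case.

52

T1, T2, T4, T5 cover every feature at runtime 11 + 18 + 12 + 11 = 52.
Any cover uses at least 4 test cases; among all covering selections none totals below 52.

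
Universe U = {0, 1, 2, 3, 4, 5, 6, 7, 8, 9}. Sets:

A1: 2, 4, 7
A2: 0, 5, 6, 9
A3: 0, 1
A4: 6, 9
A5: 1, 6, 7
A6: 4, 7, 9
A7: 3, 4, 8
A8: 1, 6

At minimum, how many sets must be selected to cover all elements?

4

A1, A2, A3, A7 together cover {0, 1, 2, 3, 4, 5, 6, 7, 8, 9} — every element.
No 3 of the 8 sets cover everything (all 56 triples fall short), so 4 is minimum.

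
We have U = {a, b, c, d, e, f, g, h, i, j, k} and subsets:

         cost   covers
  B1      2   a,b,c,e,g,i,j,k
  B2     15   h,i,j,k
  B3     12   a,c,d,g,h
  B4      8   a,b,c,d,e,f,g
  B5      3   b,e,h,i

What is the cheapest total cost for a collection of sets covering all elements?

B1, B4, B5 cover every element at cost 2 + 8 + 3 = 13.
Any cover uses at least 2 sets; among all covering selections none totals below 13.

13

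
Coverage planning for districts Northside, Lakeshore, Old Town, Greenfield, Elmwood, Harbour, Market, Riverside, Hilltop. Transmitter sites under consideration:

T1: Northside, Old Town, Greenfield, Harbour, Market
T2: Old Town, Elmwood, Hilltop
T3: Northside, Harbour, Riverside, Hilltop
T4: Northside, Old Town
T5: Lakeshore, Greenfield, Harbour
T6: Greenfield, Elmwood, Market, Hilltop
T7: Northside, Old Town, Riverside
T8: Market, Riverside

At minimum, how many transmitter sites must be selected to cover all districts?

T5, T6, T7 together cover {Northside, Lakeshore, Old Town, Greenfield, Elmwood, Harbour, Market, Riverside, Hilltop} — every district.
No 2 of the 8 transmitter sites cover everything (all 28 pairs fall short), so 3 is minimum.

3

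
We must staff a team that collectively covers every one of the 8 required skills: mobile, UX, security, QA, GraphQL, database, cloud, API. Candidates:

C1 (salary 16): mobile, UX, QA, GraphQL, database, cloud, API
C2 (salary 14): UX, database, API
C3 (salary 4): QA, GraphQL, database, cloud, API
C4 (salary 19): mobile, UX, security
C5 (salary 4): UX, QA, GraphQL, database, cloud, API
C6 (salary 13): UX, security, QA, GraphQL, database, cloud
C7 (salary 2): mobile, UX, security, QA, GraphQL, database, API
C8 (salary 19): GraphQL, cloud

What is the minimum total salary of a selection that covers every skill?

6

C3, C7 cover every skill at salary 4 + 2 = 6.
Any cover uses at least 2 candidates; among all covering selections none totals below 6.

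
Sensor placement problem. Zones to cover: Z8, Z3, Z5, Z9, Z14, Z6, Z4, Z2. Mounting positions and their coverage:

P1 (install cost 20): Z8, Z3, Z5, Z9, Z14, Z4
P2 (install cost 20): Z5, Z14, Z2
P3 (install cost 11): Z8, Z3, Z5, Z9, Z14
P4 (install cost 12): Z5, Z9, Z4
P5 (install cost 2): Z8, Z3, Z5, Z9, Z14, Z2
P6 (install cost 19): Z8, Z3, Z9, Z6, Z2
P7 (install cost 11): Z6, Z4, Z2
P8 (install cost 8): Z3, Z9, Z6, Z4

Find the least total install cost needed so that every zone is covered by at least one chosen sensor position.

P5, P8 cover every zone at install cost 2 + 8 = 10.
Any cover uses at least 2 sensor positions; among all covering selections none totals below 10.

10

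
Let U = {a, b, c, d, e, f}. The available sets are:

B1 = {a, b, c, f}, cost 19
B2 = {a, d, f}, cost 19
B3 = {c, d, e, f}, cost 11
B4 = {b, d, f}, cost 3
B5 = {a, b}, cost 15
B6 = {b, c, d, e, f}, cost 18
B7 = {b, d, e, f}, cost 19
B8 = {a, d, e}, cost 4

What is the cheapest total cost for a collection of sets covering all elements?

B3, B4, B8 cover every element at cost 11 + 3 + 4 = 18.
Any cover uses at least 2 sets; among all covering selections none totals below 18.

18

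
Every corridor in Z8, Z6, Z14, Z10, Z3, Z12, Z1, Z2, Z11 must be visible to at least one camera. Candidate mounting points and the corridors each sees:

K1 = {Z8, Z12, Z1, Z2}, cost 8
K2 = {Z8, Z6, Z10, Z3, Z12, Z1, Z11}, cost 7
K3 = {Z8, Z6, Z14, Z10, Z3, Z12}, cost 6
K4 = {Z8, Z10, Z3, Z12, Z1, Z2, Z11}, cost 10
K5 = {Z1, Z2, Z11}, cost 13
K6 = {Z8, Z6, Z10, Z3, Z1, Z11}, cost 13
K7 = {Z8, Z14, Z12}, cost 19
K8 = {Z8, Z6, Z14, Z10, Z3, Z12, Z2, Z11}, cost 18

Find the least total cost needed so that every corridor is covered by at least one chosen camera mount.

16

K3, K4 cover every corridor at cost 6 + 10 = 16.
Any cover uses at least 2 camera mounts; among all covering selections none totals below 16.
Greedy by coverage-per-cost would pick K2, K3, K1 for 21 — worse than the optimum 16.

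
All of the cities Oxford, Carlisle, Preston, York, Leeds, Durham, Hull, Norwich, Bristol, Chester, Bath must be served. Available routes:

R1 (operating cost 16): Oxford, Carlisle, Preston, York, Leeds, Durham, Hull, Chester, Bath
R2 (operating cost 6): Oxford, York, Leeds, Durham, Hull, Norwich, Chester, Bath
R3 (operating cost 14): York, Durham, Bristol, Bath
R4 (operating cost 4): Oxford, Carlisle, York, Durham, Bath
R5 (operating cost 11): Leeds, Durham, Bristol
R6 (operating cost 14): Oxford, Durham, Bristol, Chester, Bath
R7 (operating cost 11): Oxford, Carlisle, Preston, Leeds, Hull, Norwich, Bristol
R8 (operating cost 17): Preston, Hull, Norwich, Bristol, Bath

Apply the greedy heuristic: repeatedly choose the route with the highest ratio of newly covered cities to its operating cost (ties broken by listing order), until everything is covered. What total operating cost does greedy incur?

17

Pick 1: R2 adds 8 new (Oxford, York, Leeds, Durham, Hull, Norwich, Chester, Bath) at operating cost 6 (ratio 8/6).
Pick 2: R7 adds 3 new (Carlisle, Preston, Bristol) at operating cost 11 (ratio 3/11).
Greedy total operating cost: 6 + 11 = 17.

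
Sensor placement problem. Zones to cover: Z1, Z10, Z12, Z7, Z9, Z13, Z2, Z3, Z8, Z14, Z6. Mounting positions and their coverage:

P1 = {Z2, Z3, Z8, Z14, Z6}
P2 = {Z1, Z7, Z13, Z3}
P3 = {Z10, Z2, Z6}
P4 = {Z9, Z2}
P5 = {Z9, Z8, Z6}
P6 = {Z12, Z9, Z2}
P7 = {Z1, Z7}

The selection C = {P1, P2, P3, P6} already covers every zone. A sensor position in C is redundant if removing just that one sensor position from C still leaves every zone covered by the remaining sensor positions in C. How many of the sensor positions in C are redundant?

0

Drop P1: Z8, Z14 uncovered — not redundant.
Drop P2: Z1, Z7, Z13 uncovered — not redundant.
Drop P3: Z10 uncovered — not redundant.
Drop P6: Z12, Z9 uncovered — not redundant.
None of the sensor positions in C is redundant.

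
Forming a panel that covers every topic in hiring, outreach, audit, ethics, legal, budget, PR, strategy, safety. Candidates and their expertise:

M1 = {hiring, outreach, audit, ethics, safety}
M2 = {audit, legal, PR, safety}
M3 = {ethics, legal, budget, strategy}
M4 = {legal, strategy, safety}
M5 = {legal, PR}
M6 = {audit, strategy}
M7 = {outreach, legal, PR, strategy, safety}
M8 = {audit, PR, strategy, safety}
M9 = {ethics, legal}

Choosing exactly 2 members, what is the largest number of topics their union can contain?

8

Choosing M1, M3 covers {hiring, outreach, audit, ethics, legal, budget, strategy, safety} — 8 topics.
No choice of 2 members does better; here PR is left uncovered.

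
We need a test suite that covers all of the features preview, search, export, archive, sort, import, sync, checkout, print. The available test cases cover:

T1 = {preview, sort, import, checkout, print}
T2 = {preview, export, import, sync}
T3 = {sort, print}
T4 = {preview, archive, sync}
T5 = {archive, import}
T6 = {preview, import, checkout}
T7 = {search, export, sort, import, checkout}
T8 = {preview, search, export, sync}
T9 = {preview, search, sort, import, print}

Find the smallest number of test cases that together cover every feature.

T1, T4, T7 together cover {preview, search, export, archive, sort, import, sync, checkout, print} — every feature.
No 2 of the 9 test cases cover everything (all 36 pairs fall short), so 3 is minimum.

3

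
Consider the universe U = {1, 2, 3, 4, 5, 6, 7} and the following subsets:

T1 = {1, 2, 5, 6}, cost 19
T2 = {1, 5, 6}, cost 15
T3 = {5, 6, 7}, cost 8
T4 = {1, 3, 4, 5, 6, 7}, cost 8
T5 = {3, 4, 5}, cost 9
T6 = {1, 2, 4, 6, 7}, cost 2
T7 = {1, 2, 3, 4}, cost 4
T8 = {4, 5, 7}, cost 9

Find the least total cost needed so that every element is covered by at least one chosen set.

T4, T6 cover every element at cost 8 + 2 = 10.
Any cover uses at least 2 sets; among all covering selections none totals below 10.

10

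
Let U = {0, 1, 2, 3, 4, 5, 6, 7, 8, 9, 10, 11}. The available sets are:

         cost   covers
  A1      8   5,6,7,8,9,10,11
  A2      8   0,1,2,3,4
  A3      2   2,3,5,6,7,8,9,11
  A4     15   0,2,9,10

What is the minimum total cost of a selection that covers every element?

A1, A2 cover every element at cost 8 + 8 = 16.
Any cover uses at least 2 sets; among all covering selections none totals below 16.

16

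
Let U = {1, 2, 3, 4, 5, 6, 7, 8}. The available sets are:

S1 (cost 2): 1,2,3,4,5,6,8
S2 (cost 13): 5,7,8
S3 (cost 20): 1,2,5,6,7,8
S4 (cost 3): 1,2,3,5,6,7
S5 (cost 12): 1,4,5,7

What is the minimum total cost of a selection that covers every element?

S1, S4 cover every element at cost 2 + 3 = 5.
Any cover uses at least 2 sets; among all covering selections none totals below 5.

5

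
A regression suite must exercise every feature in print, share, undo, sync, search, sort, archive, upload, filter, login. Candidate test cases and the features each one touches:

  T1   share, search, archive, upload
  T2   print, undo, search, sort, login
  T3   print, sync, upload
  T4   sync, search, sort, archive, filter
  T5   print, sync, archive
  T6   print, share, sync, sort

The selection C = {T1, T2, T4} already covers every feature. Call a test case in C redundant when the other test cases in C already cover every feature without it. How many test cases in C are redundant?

0

Drop T1: share, upload uncovered — not redundant.
Drop T2: print, undo, login uncovered — not redundant.
Drop T4: sync, filter uncovered — not redundant.
None of the test cases in C is redundant.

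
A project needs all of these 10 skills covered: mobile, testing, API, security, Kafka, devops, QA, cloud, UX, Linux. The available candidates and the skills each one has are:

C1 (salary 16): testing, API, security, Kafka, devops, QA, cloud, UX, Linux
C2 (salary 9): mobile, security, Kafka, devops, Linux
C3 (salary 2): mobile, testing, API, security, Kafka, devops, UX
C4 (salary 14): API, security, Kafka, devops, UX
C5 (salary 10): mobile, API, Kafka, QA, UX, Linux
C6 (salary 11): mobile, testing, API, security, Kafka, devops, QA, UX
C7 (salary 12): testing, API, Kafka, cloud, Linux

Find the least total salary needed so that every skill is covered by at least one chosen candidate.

18

C1, C3 cover every skill at salary 16 + 2 = 18.
Any cover uses at least 2 candidates; among all covering selections none totals below 18.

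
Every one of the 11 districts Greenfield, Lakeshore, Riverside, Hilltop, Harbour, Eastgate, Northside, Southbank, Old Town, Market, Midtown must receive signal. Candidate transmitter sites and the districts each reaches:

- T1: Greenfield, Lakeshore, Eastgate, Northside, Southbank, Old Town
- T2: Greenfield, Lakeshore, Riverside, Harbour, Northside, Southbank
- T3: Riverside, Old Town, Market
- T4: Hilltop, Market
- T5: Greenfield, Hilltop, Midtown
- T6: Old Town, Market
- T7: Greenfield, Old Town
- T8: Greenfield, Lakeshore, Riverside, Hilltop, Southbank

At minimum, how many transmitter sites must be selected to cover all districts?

4

T1, T2, T3, T5 together cover {Greenfield, Lakeshore, Riverside, Hilltop, Harbour, Eastgate, Northside, Southbank, Old Town, Market, Midtown} — every district.
No 3 of the 8 transmitter sites cover everything (all 56 triples fall short), so 4 is minimum.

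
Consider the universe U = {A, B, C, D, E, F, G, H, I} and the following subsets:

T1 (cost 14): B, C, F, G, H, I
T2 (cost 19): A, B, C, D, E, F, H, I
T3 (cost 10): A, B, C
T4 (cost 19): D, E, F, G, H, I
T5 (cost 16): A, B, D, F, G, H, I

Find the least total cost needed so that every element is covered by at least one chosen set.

29

T3, T4 cover every element at cost 10 + 19 = 29.
Any cover uses at least 2 sets; among all covering selections none totals below 29.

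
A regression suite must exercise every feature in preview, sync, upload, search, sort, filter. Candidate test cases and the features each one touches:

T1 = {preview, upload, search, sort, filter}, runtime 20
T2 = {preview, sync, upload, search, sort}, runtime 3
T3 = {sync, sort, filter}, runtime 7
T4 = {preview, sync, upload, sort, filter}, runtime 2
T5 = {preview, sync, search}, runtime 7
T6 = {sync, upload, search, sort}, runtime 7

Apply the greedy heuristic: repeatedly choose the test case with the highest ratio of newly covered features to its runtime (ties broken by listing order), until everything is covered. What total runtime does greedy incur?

Pick 1: T4 adds 5 new (preview, sync, upload, sort, filter) at runtime 2 (ratio 5/2).
Pick 2: T2 adds 1 new (search) at runtime 3 (ratio 1/3).
Greedy total runtime: 2 + 3 = 5.

5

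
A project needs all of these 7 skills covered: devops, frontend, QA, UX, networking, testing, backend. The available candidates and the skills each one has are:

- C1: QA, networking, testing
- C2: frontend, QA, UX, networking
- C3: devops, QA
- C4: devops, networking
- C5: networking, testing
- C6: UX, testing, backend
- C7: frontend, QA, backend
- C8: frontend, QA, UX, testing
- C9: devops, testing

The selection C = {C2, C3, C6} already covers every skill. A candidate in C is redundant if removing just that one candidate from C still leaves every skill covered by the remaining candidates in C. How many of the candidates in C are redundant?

Drop C2: frontend, networking uncovered — not redundant.
Drop C3: devops uncovered — not redundant.
Drop C6: testing, backend uncovered — not redundant.
None of the candidates in C is redundant.

0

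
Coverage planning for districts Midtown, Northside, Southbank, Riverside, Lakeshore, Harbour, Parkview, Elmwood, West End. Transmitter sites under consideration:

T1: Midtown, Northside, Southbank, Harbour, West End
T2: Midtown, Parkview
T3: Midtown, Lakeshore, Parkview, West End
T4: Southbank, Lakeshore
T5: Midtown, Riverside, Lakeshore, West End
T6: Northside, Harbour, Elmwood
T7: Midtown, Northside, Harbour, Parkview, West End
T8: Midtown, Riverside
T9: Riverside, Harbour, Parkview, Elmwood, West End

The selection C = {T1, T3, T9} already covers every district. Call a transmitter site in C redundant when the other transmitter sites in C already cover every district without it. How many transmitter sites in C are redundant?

0

Drop T1: Northside, Southbank uncovered — not redundant.
Drop T3: Lakeshore uncovered — not redundant.
Drop T9: Riverside, Elmwood uncovered — not redundant.
None of the transmitter sites in C is redundant.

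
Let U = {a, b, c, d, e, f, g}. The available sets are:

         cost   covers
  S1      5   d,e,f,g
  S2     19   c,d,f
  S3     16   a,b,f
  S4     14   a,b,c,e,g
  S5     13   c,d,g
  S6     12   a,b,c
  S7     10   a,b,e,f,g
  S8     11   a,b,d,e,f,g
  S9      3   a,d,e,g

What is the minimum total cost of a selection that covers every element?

17

S1, S6 cover every element at cost 5 + 12 = 17.
Any cover uses at least 2 sets; among all covering selections none totals below 17.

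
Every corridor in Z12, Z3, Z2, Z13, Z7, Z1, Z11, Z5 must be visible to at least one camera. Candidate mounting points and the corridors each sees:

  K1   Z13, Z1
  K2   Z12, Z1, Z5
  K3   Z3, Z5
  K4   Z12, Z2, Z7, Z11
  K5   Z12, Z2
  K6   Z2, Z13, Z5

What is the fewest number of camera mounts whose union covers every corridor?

K1, K3, K4 together cover {Z12, Z3, Z2, Z13, Z7, Z1, Z11, Z5} — every corridor.
No 2 of the 6 camera mounts cover everything (all 15 pairs fall short), so 3 is minimum.

3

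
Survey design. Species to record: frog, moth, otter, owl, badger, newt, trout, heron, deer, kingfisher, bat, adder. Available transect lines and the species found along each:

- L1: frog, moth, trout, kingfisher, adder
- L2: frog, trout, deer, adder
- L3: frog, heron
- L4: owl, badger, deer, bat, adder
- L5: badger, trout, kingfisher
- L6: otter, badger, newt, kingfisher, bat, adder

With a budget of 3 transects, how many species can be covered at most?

Choosing L1, L4, L6 covers {frog, moth, otter, owl, badger, newt, trout, deer, kingfisher, bat, adder} — 11 species.
No choice of 3 transects does better; here heron is left uncovered.

11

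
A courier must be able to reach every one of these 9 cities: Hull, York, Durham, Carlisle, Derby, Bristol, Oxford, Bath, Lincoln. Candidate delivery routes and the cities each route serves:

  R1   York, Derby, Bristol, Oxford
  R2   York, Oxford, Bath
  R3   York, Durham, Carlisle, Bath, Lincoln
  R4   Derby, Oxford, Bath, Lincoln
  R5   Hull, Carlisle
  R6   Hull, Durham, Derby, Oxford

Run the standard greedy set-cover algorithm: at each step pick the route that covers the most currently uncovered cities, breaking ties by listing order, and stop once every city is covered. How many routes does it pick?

3

Pick 1: R3 covers 5 new cities (York, Durham, Carlisle, Bath, Lincoln).
Pick 2: R1 covers 3 new cities (Derby, Bristol, Oxford).
Pick 3: R5 covers 1 new cities (Hull).
Greedy uses 3 routes.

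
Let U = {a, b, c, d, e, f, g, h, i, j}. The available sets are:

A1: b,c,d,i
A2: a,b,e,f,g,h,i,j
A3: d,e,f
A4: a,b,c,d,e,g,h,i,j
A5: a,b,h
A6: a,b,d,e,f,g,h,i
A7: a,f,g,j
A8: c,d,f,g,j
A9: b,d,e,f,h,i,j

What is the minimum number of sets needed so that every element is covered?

2

A1, A2 together cover {a, b, c, d, e, f, g, h, i, j} — every element.
No single set contains all 10 elements, so 2 is optimal.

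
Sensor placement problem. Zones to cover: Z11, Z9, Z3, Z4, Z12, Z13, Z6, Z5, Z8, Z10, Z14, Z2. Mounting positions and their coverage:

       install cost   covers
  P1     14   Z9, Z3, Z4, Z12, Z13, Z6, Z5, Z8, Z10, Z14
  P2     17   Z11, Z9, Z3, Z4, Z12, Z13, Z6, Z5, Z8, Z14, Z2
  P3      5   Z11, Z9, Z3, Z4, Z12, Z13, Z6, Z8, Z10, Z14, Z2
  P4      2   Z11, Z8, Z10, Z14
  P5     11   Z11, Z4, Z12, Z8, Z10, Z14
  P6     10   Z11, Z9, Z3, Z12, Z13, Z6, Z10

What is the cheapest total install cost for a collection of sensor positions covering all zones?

19

P1, P3 cover every zone at install cost 14 + 5 = 19.
Any cover uses at least 2 sensor positions; among all covering selections none totals below 19.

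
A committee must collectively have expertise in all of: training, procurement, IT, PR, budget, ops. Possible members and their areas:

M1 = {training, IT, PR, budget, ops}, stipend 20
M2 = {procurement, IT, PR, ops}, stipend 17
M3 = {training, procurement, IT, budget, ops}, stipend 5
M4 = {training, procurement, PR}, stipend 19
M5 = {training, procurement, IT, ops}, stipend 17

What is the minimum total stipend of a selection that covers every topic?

M2, M3 cover every topic at stipend 17 + 5 = 22.
Any cover uses at least 2 members; among all covering selections none totals below 22.

22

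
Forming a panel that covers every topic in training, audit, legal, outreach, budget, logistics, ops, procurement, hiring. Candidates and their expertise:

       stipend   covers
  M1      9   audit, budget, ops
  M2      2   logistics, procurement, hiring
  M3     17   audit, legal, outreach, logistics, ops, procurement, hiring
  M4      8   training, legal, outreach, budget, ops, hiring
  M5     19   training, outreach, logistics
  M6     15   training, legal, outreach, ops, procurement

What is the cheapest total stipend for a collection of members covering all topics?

19

M1, M2, M4 cover every topic at stipend 9 + 2 + 8 = 19.
Any cover uses at least 2 members; among all covering selections none totals below 19.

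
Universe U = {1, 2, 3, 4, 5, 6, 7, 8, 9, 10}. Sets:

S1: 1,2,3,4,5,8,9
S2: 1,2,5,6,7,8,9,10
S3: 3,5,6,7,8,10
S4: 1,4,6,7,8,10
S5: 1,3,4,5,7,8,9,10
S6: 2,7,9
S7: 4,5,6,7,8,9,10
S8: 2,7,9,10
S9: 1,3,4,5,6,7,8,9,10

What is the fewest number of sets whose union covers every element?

S1, S2 together cover {1, 2, 3, 4, 5, 6, 7, 8, 9, 10} — every element.
No single set contains all 10 elements, so 2 is optimal.

2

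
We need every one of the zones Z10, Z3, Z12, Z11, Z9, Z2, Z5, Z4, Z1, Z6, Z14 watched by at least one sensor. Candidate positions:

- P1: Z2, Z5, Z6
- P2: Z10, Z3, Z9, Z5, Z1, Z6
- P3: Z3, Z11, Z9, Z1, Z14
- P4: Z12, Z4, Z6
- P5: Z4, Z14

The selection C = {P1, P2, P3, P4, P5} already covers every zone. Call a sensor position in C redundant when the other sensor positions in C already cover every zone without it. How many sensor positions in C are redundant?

Drop P1: Z2 uncovered — not redundant.
Drop P2: Z10 uncovered — not redundant.
Drop P3: Z11 uncovered — not redundant.
Drop P4: Z12 uncovered — not redundant.
Drop P5: the rest still cover every zone — redundant.
1 redundant: P5.

1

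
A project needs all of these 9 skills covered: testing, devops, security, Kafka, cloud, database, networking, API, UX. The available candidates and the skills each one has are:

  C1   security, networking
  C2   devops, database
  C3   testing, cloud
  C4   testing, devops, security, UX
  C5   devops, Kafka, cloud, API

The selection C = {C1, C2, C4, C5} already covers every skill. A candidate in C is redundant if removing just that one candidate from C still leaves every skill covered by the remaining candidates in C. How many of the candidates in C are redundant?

0

Drop C1: networking uncovered — not redundant.
Drop C2: database uncovered — not redundant.
Drop C4: testing, UX uncovered — not redundant.
Drop C5: Kafka, cloud, API uncovered — not redundant.
None of the candidates in C is redundant.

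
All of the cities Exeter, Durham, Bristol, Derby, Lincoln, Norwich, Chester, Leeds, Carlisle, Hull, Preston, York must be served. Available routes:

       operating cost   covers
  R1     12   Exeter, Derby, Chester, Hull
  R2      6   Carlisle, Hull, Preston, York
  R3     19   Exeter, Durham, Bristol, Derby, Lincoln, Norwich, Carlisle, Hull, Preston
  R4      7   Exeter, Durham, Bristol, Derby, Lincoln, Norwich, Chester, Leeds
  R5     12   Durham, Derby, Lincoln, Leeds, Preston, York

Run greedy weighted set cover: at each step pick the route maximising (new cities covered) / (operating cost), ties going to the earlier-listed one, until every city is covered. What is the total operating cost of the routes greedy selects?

13

Pick 1: R4 adds 8 new (Exeter, Durham, Bristol, Derby, Lincoln, Norwich, Chester, Leeds) at operating cost 7 (ratio 8/7).
Pick 2: R2 adds 4 new (Carlisle, Hull, Preston, York) at operating cost 6 (ratio 4/6).
Greedy total operating cost: 7 + 6 = 13.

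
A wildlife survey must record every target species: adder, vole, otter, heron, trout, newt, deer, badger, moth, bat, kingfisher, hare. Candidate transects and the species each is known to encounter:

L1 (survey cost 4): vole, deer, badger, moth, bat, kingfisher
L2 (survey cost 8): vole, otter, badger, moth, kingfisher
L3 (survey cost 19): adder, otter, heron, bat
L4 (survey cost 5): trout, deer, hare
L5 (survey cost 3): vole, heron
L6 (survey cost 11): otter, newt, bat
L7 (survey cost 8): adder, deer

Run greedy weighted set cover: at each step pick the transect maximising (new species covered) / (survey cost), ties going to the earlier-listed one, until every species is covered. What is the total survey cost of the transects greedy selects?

31

Pick 1: L1 adds 6 new (vole, deer, badger, moth, bat, kingfisher) at survey cost 4 (ratio 6/4).
Pick 2: L4 adds 2 new (trout, hare) at survey cost 5 (ratio 2/5).
Pick 3: L5 adds 1 new (heron) at survey cost 3 (ratio 1/3).
Pick 4: L6 adds 2 new (otter, newt) at survey cost 11 (ratio 2/11).
Pick 5: L7 adds 1 new (adder) at survey cost 8 (ratio 1/8).
Greedy total survey cost: 4 + 5 + 3 + 11 + 8 = 31.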